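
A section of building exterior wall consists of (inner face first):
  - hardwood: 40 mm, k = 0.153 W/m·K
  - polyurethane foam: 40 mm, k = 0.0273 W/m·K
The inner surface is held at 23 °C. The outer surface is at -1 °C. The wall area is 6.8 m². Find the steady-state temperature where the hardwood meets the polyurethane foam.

T ≈ 19.4 °C

Treating each layer as a thermal resistance in series:
R_hardwood = L/(kA) = 0.04/(0.153×6.8) = 0.03845 K/W
R_polyurethane foam = L/(kA) = 0.04/(0.0273×6.8) = 0.2155 K/W
R_total = 0.2539 K/W;  Q = ΔT/R_total = 24/0.2539 = 94.52 W
T_interface = T_inner − Q·ΣR(inner→interface) = 23 − 94.5×0.03845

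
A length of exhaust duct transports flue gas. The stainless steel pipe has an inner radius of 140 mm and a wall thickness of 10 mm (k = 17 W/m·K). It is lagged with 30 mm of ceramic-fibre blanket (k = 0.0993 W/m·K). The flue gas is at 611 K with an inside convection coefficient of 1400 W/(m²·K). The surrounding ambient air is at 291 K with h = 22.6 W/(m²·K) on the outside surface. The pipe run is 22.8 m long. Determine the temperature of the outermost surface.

For a radial system each layer contributes R = ln(r_out/r_in)/(2πkL); films add R = 1/(hA).
R_inner film = 1/(h_i·2πr₁L) = 1/(1400×2π×0.14×22.8) = 3.561×10^-5 K/W
R_stainless steel pipe wall = ln(150/140)/(2π×17×22.8) = 2.833×10^-5 K/W
R_ceramic-fibre blanket = ln(180/150)/(2π×0.0993×22.8) = 0.01282 K/W
R_outer film = 1/(h_o·2πr_oL) = 1/(22.6×2π×0.18×22.8) = 0.001716 K/W
R_total = 0.0146 K/W
Q = ΔT/R_total = 320/0.0146
Q = 21900 W
T_interface = T_inner − Q·ΣR(inner→interface) = 611 − 21900×0.01288

T ≈ 329 K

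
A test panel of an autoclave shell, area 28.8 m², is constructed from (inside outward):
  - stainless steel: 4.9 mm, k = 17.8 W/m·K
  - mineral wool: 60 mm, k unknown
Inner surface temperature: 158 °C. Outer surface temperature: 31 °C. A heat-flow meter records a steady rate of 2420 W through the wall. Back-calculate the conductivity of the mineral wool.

Treating each layer as a thermal resistance in series:
R_stainless steel = L/(kA) = 0.0049/(17.8×28.8) = 9.558×10^-6 K/W
Sum of known resistances R_other = 9.558×10^-6 K/W
Total R = ΔT/Q = 127/2420 = 0.05248 K/W
R_mineral wool = R_total − R_other = 0.05247 K/W
k = L/(R·A) = 0.06/(0.05247×28.8)

k ≈ 0.0397 W/(m·K)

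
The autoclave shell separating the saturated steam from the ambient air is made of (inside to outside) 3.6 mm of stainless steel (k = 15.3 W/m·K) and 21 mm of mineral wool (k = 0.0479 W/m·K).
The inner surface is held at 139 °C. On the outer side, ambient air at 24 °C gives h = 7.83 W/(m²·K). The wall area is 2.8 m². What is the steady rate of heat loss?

Q ≈ 569 W

Using the resistance-network approach (series):
R_stainless steel = L/(kA) = 0.0036/(15.3×2.8) = 8.403×10^-5 K/W
R_mineral wool = L/(kA) = 0.021/(0.0479×2.8) = 0.1566 K/W
R_outer film = 1/(h_o·A) = 1/(7.83×2.8) = 0.04561 K/W
R_total = 0.2023 K/W
Q = ΔT / R_total = 115 / 0.2023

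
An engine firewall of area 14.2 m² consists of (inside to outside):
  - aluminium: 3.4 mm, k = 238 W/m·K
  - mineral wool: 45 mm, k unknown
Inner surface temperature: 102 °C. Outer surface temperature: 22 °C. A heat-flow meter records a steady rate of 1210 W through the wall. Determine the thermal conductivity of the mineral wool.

k ≈ 0.0479 W/(m·K)

Series thermal resistances:
R_aluminium = L/(kA) = 0.0034/(238×14.2) = 1.006×10^-6 K/W
Sum of known resistances R_other = 1.006×10^-6 K/W
Total R = ΔT/Q = 80/1210 = 0.06612 K/W
R_mineral wool = R_total − R_other = 0.06611 K/W
k = L/(R·A) = 0.045/(0.06611×14.2)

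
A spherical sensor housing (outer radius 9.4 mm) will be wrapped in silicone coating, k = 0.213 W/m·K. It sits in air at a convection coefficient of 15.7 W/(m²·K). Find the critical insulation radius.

r_cr ≈ 27.1 mm

For a sphere r_cr = 2k/h = 2×0.213/15.7
r_cr = 27.1 mm; since the bare radius (9.4 mm) is below r_cr, adding a thin layer of insulation will *increase* heat loss.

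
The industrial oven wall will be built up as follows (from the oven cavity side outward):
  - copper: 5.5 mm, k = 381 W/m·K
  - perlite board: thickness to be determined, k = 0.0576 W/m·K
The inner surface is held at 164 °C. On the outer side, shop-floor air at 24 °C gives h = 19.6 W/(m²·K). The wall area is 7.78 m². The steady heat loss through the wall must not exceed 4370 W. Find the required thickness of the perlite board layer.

L ≈ 11.4 mm

Model the wall as resistances in series:
R_copper = L/(kA) = 0.0055/(381×7.78) = 1.855×10^-6 K/W
R_outer film = 1/(h_o·A) = 1/(19.6×7.78) = 0.006558 K/W
Sum of the known resistances R_other = 0.00656 K/W
Required total resistance R_tot = ΔT/Q_allow = 140/4370 = 0.03204 K/W
R_perlite board = R_tot − R_other = 0.02548 K/W
L = R·k·A = 0.02548×0.0576×7.78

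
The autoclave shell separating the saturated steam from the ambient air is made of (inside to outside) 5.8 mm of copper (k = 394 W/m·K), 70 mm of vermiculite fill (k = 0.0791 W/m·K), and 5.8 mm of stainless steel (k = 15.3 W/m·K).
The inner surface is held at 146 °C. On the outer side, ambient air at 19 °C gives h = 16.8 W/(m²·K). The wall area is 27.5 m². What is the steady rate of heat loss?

Thermal resistances in series:
R_copper = L/(kA) = 0.0058/(394×27.5) = 5.353×10^-7 K/W
R_vermiculite fill = L/(kA) = 0.07/(0.0791×27.5) = 0.03218 K/W
R_stainless steel = L/(kA) = 0.0058/(15.3×27.5) = 1.378×10^-5 K/W
R_outer film = 1/(h_o·A) = 1/(16.8×27.5) = 0.002165 K/W
R_total = 0.03436 K/W
Q = ΔT / R_total = 127 / 0.03436

Q ≈ 3700 W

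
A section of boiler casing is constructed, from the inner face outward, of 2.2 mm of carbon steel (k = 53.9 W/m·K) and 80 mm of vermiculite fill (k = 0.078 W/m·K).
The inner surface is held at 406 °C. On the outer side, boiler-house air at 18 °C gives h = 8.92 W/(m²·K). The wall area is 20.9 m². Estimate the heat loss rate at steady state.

Q ≈ 7130 W

Using the resistance-network approach (series):
R_carbon steel = L/(kA) = 0.0022/(53.9×20.9) = 1.953×10^-6 K/W
R_vermiculite fill = L/(kA) = 0.08/(0.078×20.9) = 0.04907 K/W
R_outer film = 1/(h_o·A) = 1/(8.92×20.9) = 0.005364 K/W
R_total = 0.05444 K/W
Q = ΔT / R_total = 388 / 0.05444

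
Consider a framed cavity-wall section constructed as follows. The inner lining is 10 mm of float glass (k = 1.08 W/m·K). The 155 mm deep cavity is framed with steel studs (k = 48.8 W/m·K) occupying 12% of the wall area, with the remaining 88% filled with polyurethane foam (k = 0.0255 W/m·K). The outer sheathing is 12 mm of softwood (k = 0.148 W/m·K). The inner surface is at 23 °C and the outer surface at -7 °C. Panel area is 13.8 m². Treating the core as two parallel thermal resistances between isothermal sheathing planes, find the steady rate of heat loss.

Q ≈ 3550 W

Sheathing layers in series; stud and cavity paths in parallel between them.
R_inner = 0.01/(1.08×13.8) = 6.71×10^-4 K/W
R_stud  = 0.155/(48.8×0.12×13.8) = 0.001918 K/W
R_cav   = 0.155/(0.0255×0.88×13.8) = 0.5005 K/W
1/R_core = 1/R_stud + 1/R_cav → R_core = 0.001911 K/W
R_outer = 0.012/(0.148×13.8) = 0.005875 K/W
R_total = 0.008457 K/W
Q = ΔT/R_total = 30/0.008457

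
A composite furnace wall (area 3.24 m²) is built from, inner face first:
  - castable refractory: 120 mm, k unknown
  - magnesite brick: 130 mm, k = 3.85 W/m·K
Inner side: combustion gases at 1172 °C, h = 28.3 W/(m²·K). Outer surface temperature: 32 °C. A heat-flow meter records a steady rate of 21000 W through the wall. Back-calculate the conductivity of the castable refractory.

Series thermal resistances:
R_inner film = 1/(h_i·A) = 1/(28.3×3.24) = 0.01091 K/W
R_magnesite brick = L/(kA) = 0.13/(3.85×3.24) = 0.01042 K/W
Sum of known resistances R_other = 0.02133 K/W
Total R = ΔT/Q = 1140/21000 = 0.05429 K/W
R_castable refractory = R_total − R_other = 0.03296 K/W
k = L/(R·A) = 0.12/(0.03296×3.24)

k ≈ 1.12 W/(m·K)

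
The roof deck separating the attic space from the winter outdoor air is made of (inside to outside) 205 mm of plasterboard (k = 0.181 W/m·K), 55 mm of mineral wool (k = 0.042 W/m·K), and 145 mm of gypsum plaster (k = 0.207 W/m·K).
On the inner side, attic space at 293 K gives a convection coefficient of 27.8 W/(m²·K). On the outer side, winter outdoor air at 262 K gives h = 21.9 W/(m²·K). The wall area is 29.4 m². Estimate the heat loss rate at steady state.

Q ≈ 283 W

Series thermal resistances:
R_inner film = 1/(h_i·A) = 1/(27.8×29.4) = 0.001224 K/W
R_plasterboard = L/(kA) = 0.205/(0.181×29.4) = 0.03852 K/W
R_mineral wool = L/(kA) = 0.055/(0.042×29.4) = 0.04454 K/W
R_gypsum plaster = L/(kA) = 0.145/(0.207×29.4) = 0.02383 K/W
R_outer film = 1/(h_o·A) = 1/(21.9×29.4) = 0.001553 K/W
R_total = 0.1097 K/W
Q = ΔT / R_total = 31 / 0.1097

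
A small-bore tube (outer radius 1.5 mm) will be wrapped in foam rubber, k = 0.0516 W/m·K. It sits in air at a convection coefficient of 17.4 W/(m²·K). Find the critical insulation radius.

r_cr ≈ 2.97 mm

For a cylinder r_cr = k/h = 0.0516/17.4
r_cr = 2.97 mm; since the bare radius (1.5 mm) is below r_cr, adding a thin layer of insulation will *increase* heat loss.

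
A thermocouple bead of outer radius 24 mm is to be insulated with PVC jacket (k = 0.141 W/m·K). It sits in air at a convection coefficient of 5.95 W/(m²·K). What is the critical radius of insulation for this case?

For a sphere r_cr = 2k/h = 2×0.141/5.95
r_cr = 47.4 mm; since the bare radius (24 mm) is below r_cr, adding a thin layer of insulation will *increase* heat loss.

r_cr ≈ 47.4 mm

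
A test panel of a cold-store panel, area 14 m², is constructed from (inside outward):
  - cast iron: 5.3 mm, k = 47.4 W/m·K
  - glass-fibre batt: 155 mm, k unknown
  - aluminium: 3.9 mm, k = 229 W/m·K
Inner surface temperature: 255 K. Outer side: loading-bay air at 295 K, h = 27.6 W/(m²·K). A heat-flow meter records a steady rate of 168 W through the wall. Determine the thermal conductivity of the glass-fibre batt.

k ≈ 0.047 W/(m·K)

Treating each layer as a thermal resistance in series:
R_cast iron = L/(kA) = 0.0053/(47.4×14) = 7.987×10^-6 K/W
R_aluminium = L/(kA) = 0.0039/(229×14) = 1.216×10^-6 K/W
R_outer film = 1/(h_o·A) = 1/(27.6×14) = 0.002588 K/W
Sum of known resistances R_other = 0.002597 K/W
Total R = ΔT/Q = 40/168 = 0.2381 K/W
R_glass-fibre batt = R_total − R_other = 0.2355 K/W
k = L/(R·A) = 0.155/(0.2355×14)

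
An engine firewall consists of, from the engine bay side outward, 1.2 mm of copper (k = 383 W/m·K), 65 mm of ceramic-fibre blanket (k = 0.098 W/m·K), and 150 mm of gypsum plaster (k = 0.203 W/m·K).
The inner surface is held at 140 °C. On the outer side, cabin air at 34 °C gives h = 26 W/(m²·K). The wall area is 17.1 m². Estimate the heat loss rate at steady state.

Treating each layer as a thermal resistance in series:
R_copper = L/(kA) = 0.0012/(383×17.1) = 1.832×10^-7 K/W
R_ceramic-fibre blanket = L/(kA) = 0.065/(0.098×17.1) = 0.03879 K/W
R_gypsum plaster = L/(kA) = 0.15/(0.203×17.1) = 0.04321 K/W
R_outer film = 1/(h_o·A) = 1/(26×17.1) = 0.002249 K/W
R_total = 0.08425 K/W
Q = ΔT / R_total = 106 / 0.08425

Q ≈ 1260 W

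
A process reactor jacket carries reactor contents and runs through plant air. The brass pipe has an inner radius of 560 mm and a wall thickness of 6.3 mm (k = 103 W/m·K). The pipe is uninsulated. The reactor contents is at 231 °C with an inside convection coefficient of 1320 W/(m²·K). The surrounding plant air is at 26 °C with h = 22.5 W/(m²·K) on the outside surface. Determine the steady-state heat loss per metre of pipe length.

Radial resistances (cylindrical: R_cond = ln(r_o/r_i)/(2πkL), R_conv = 1/(h·2πrL)):
R_inner film = 1/(h_i·2πr₁L) = 1/(1320×2π×0.56×1) = 2.153×10^-4 K/W
R_brass pipe wall = ln(566.3/560)/(2π×103×1) = 1.729×10^-5 K/W
R_outer film = 1/(h_o·2πr_oL) = 1/(22.5×2π×0.5663×1) = 0.01249 K/W
R_total = 0.01272 K/W
Q = ΔT/R_total = 205/0.01272

q′ ≈ 16100 W/m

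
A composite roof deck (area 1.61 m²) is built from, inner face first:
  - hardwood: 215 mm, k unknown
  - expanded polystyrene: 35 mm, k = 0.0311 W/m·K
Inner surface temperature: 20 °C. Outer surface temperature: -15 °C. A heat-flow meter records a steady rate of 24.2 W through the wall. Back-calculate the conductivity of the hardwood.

k ≈ 0.179 W/(m·K)

Treating each layer as a thermal resistance in series:
R_expanded polystyrene = L/(kA) = 0.035/(0.0311×1.61) = 0.699 K/W
Sum of known resistances R_other = 0.699 K/W
Total R = ΔT/Q = 35/24.2 = 1.446 K/W
R_hardwood = R_total − R_other = 0.7473 K/W
k = L/(R·A) = 0.215/(0.7473×1.61)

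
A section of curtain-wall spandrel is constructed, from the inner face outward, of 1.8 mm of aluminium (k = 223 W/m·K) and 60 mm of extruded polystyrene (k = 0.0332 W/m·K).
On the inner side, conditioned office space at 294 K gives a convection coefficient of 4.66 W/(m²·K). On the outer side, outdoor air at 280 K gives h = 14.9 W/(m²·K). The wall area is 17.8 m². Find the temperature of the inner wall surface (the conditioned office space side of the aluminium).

T ≈ 293 K

Model the wall as resistances in series:
R_inner film = 1/(h_i·A) = 1/(4.66×17.8) = 0.01206 K/W
R_aluminium = L/(kA) = 0.0018/(223×17.8) = 4.535×10^-7 K/W
R_extruded polystyrene = L/(kA) = 0.06/(0.0332×17.8) = 0.1015 K/W
R_outer film = 1/(h_o·A) = 1/(14.9×17.8) = 0.00377 K/W
R_total = 0.1174 K/W;  Q = ΔT/R_total = 14/0.1174 = 119.3 W
T_interface = T_inner − Q·ΣR(inner→interface) = 294 − 119×0.01206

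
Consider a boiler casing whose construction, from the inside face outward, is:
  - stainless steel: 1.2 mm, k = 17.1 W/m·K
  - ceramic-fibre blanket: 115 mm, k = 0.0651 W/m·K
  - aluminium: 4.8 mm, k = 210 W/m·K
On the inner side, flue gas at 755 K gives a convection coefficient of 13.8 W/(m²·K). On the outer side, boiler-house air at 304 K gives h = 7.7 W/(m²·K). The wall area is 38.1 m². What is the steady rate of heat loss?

Using the resistance-network approach (series):
R_inner film = 1/(h_i·A) = 1/(13.8×38.1) = 0.001902 K/W
R_stainless steel = L/(kA) = 0.0012/(17.1×38.1) = 1.842×10^-6 K/W
R_ceramic-fibre blanket = L/(kA) = 0.115/(0.0651×38.1) = 0.04637 K/W
R_aluminium = L/(kA) = 0.0048/(210×38.1) = 5.999×10^-7 K/W
R_outer film = 1/(h_o·A) = 1/(7.7×38.1) = 0.003409 K/W
R_total = 0.05168 K/W
Q = ΔT / R_total = 451 / 0.05168

Q ≈ 8730 W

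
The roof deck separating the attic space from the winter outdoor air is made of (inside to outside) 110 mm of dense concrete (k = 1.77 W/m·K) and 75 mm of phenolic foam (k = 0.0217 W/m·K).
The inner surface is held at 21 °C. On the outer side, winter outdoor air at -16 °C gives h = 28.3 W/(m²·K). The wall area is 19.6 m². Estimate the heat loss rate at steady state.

Q ≈ 204 W

Model the wall as resistances in series:
R_dense concrete = L/(kA) = 0.11/(1.77×19.6) = 0.003171 K/W
R_phenolic foam = L/(kA) = 0.075/(0.0217×19.6) = 0.1763 K/W
R_outer film = 1/(h_o·A) = 1/(28.3×19.6) = 0.001803 K/W
R_total = 0.1813 K/W
Q = ΔT / R_total = 37 / 0.1813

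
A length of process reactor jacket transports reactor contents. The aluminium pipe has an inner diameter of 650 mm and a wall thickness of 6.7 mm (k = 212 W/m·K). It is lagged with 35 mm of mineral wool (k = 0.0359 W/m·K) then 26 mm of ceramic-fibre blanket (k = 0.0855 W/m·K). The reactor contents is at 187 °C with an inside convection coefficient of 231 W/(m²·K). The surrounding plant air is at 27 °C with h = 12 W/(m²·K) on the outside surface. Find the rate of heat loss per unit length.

Treating each annulus and film as a series resistance:
R_inner film = 1/(h_i·2πr₁L) = 1/(231×2π×0.325×1) = 0.00212 K/W
R_aluminium pipe wall = ln(331.7/325)/(2π×212×1) = 1.532×10^-5 K/W
R_mineral wool = ln(366.7/331.7)/(2π×0.0359×1) = 0.4447 K/W
R_ceramic-fibre blanket = ln(392.7/366.7)/(2π×0.0855×1) = 0.1275 K/W
R_outer film = 1/(h_o·2πr_oL) = 1/(12×2π×0.3927×1) = 0.03377 K/W
R_total = 0.6081 K/W
Q = ΔT/R_total = 160/0.6081

q′ ≈ 263 W/m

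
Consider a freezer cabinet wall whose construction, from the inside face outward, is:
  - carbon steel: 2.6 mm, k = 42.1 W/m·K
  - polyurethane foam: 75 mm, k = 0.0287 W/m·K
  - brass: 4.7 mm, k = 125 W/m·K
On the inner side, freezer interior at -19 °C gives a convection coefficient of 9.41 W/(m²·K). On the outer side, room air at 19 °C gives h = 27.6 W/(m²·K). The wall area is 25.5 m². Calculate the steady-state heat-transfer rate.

Series thermal resistances:
R_inner film = 1/(h_i·A) = 1/(9.41×25.5) = 0.004167 K/W
R_carbon steel = L/(kA) = 0.0026/(42.1×25.5) = 2.422×10^-6 K/W
R_polyurethane foam = L/(kA) = 0.075/(0.0287×25.5) = 0.1025 K/W
R_brass = L/(kA) = 0.0047/(125×25.5) = 1.475×10^-6 K/W
R_outer film = 1/(h_o·A) = 1/(27.6×25.5) = 0.001421 K/W
R_total = 0.1081 K/W
Q = ΔT / R_total = 38 / 0.1081

Q ≈ 352 W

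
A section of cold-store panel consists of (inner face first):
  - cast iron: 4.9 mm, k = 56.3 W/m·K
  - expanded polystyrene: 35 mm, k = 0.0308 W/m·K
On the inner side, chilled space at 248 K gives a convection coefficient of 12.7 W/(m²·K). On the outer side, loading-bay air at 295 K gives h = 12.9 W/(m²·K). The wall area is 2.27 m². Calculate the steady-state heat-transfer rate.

Model the wall as resistances in series:
R_inner film = 1/(h_i·A) = 1/(12.7×2.27) = 0.03469 K/W
R_cast iron = L/(kA) = 0.0049/(56.3×2.27) = 3.834×10^-5 K/W
R_expanded polystyrene = L/(kA) = 0.035/(0.0308×2.27) = 0.5006 K/W
R_outer film = 1/(h_o·A) = 1/(12.9×2.27) = 0.03415 K/W
R_total = 0.5695 K/W
Q = ΔT / R_total = 47 / 0.5695

Q ≈ 82.5 W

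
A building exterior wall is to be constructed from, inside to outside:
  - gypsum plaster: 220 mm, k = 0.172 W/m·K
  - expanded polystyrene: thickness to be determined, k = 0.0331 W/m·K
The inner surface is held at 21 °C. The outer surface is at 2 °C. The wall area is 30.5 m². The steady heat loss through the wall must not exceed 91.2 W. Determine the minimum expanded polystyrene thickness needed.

Using the resistance-network approach (series):
R_gypsum plaster = L/(kA) = 0.22/(0.172×30.5) = 0.04194 K/W
Sum of the known resistances R_other = 0.04194 K/W
Required total resistance R_tot = ΔT/Q_allow = 19/91.2 = 0.2083 K/W
R_expanded polystyrene = R_tot − R_other = 0.1664 K/W
L = R·k·A = 0.1664×0.0331×30.5

L ≈ 168 mm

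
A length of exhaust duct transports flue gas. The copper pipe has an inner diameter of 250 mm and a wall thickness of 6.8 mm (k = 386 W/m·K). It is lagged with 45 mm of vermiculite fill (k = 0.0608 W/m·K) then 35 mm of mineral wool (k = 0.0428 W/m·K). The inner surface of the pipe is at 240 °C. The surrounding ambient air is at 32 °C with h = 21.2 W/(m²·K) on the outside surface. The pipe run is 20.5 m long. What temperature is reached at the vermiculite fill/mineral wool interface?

Cylindrical conduction, so R = ln(r₂/r₁)/(2πkL) per layer, in series:
R_copper pipe wall = ln(131.8/125)/(2π×386×20.5) = 1.065×10^-6 K/W
R_vermiculite fill = ln(176.8/131.8)/(2π×0.0608×20.5) = 0.03751 K/W
R_mineral wool = ln(211.8/176.8)/(2π×0.0428×20.5) = 0.03276 K/W
R_outer film = 1/(h_o·2πr_oL) = 1/(21.2×2π×0.2118×20.5) = 0.001729 K/W
R_total = 0.072 K/W
Q = ΔT/R_total = 208/0.072
Q = 2890 W
T_interface = T_inner − Q·ΣR(inner→interface) = 240 − 2890×0.03751

T ≈ 132 °C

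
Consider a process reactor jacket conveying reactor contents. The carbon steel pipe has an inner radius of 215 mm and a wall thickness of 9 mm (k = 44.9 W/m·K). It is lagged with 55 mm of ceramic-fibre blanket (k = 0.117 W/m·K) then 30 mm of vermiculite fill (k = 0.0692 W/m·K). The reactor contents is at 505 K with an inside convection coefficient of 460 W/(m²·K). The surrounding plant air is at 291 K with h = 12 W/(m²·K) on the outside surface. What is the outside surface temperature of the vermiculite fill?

Cylindrical conduction, so R = ln(r₂/r₁)/(2πkL) per layer, in series:
R_inner film = 1/(h_i·2πr₁L) = 1/(460×2π×0.215×1) = 0.001609 K/W
R_carbon steel pipe wall = ln(224/215)/(2π×44.9×1) = 1.454×10^-4 K/W
R_ceramic-fibre blanket = ln(279/224)/(2π×0.117×1) = 0.2987 K/W
R_vermiculite fill = ln(309/279)/(2π×0.0692×1) = 0.2349 K/W
R_outer film = 1/(h_o·2πr_oL) = 1/(12×2π×0.309×1) = 0.04292 K/W
R_total = 0.5782 K/W
Q = ΔT/R_total = 214/0.5782
Q = 370 W/m
T_interface = T_inner − Q·ΣR(inner→interface) = 505 − 370×0.5353

T ≈ 307 K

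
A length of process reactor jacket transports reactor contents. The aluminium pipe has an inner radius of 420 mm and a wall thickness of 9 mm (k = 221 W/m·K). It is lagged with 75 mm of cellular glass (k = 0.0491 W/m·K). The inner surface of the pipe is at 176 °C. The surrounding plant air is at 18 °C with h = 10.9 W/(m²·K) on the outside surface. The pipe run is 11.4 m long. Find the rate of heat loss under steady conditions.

Per-layer cylindrical resistances, series-summed:
R_aluminium pipe wall = ln(429/420)/(2π×221×11.4) = 1.339×10^-6 K/W
R_cellular glass = ln(504/429)/(2π×0.0491×11.4) = 0.04581 K/W
R_outer film = 1/(h_o·2πr_oL) = 1/(10.9×2π×0.504×11.4) = 0.002541 K/W
R_total = 0.04835 K/W
Q = ΔT/R_total = 158/0.04835

Q ≈ 3270 W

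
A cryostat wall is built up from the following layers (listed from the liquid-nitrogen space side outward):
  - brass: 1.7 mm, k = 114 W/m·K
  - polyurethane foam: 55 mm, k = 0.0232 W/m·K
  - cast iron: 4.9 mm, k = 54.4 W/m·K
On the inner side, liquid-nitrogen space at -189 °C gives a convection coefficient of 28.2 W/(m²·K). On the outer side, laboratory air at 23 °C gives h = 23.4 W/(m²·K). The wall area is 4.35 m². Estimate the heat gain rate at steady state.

Thermal resistances in series:
R_inner film = 1/(h_i·A) = 1/(28.2×4.35) = 0.008152 K/W
R_brass = L/(kA) = 0.0017/(114×4.35) = 3.428×10^-6 K/W
R_polyurethane foam = L/(kA) = 0.055/(0.0232×4.35) = 0.545 K/W
R_cast iron = L/(kA) = 0.0049/(54.4×4.35) = 2.071×10^-5 K/W
R_outer film = 1/(h_o·A) = 1/(23.4×4.35) = 0.009824 K/W
R_total = 0.563 K/W
Q = ΔT / R_total = 212 / 0.563

Q ≈ 377 W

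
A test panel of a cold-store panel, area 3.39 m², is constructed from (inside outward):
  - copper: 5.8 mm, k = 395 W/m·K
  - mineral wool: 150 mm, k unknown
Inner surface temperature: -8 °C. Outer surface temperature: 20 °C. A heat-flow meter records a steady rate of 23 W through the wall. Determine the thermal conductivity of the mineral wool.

k ≈ 0.0363 W/(m·K)

Using the resistance-network approach (series):
R_copper = L/(kA) = 0.0058/(395×3.39) = 4.331×10^-6 K/W
Sum of known resistances R_other = 4.331×10^-6 K/W
Total R = ΔT/Q = 28/23 = 1.217 K/W
R_mineral wool = R_total − R_other = 1.217 K/W
k = L/(R·A) = 0.15/(1.217×3.39)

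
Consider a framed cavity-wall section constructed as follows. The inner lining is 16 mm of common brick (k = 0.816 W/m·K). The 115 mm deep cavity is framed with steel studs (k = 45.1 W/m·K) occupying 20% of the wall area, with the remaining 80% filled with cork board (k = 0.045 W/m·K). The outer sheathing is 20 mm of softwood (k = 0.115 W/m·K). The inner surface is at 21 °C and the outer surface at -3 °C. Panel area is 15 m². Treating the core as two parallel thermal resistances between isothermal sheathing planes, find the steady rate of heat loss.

Sheathing layers in series; stud and cavity paths in parallel between them.
R_inner = 0.016/(0.816×15) = 0.001307 K/W
R_stud  = 0.115/(45.1×0.2×15) = 8.5×10^-4 K/W
R_cav   = 0.115/(0.045×0.8×15) = 0.213 K/W
1/R_core = 1/R_stud + 1/R_cav → R_core = 8.466×10^-4 K/W
R_outer = 0.02/(0.115×15) = 0.01159 K/W
R_total = 0.01375 K/W
Q = ΔT/R_total = 24/0.01375

Q ≈ 1750 W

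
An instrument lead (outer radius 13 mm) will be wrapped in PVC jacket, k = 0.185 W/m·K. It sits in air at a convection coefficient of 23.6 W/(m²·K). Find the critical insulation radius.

For a cylinder r_cr = k/h = 0.185/23.6
r_cr = 7.84 mm; since the bare radius (13 mm) is above r_cr, any added insulation will reduce heat loss.

r_cr ≈ 7.84 mm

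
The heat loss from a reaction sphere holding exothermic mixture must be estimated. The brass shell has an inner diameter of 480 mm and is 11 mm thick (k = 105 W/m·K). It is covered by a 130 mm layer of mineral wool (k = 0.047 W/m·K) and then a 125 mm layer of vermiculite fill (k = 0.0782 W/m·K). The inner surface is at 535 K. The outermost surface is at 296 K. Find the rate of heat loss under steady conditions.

Each spherical layer contributes R = (1/r_i − 1/r_o)/(4πk):
R_brass shell = (1/0.24 − 1/0.251)/(4π×105) = 1.384×10^-4 K/W
R_mineral wool = (1/0.251 − 1/0.381)/(4π×0.047) = 2.302 K/W
R_vermiculite fill = (1/0.381 − 1/0.506)/(4π×0.0782) = 0.6598 K/W
R_total = 2.962 K/W
Q = ΔT/R_total = 239/2.962

Q ≈ 80.7 W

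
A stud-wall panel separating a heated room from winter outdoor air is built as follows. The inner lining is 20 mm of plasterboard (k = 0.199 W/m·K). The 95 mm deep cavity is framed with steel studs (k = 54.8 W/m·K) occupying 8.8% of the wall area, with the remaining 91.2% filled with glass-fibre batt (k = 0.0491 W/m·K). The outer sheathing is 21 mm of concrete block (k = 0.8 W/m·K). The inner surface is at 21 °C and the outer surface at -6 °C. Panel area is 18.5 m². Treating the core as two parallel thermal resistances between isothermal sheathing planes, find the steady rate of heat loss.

Q ≈ 3410 W

Sheathing layers in series; stud and cavity paths in parallel between them.
R_inner = 0.02/(0.199×18.5) = 0.005433 K/W
R_stud  = 0.095/(54.8×0.088×18.5) = 0.001065 K/W
R_cav   = 0.095/(0.0491×0.912×18.5) = 0.1147 K/W
1/R_core = 1/R_stud + 1/R_cav → R_core = 0.001055 K/W
R_outer = 0.021/(0.8×18.5) = 0.001419 K/W
R_total = 0.007907 K/W
Q = ΔT/R_total = 27/0.007907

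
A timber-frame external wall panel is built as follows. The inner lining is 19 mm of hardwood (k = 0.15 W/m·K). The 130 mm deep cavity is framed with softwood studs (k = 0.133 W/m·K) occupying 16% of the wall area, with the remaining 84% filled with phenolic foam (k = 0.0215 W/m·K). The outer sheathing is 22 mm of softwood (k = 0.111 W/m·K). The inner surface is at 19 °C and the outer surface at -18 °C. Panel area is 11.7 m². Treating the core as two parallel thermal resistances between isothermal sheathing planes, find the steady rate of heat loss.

Q ≈ 119 W

Sheathing layers in series; stud and cavity paths in parallel between them.
R_inner = 0.019/(0.15×11.7) = 0.01083 K/W
R_stud  = 0.13/(0.133×0.16×11.7) = 0.5221 K/W
R_cav   = 0.13/(0.0215×0.84×11.7) = 0.6152 K/W
1/R_core = 1/R_stud + 1/R_cav → R_core = 0.2824 K/W
R_outer = 0.022/(0.111×11.7) = 0.01694 K/W
R_total = 0.3102 K/W
Q = ΔT/R_total = 37/0.3102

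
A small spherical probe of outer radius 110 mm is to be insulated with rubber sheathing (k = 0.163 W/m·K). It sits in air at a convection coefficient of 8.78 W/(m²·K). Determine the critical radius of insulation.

r_cr ≈ 37.1 mm

For a sphere r_cr = 2k/h = 2×0.163/8.78
r_cr = 37.1 mm; since the bare radius (110 mm) is above r_cr, any added insulation will reduce heat loss.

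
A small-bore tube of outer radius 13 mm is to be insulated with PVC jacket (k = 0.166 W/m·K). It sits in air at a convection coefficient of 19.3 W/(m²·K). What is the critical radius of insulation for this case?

r_cr ≈ 8.6 mm

For a cylinder r_cr = k/h = 0.166/19.3
r_cr = 8.6 mm; since the bare radius (13 mm) is above r_cr, any added insulation will reduce heat loss.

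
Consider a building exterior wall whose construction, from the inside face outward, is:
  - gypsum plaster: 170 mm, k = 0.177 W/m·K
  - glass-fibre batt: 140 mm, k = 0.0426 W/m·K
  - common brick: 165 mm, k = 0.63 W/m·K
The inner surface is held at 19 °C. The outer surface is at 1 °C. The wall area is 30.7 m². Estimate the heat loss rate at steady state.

Q ≈ 123 W

Treating each layer as a thermal resistance in series:
R_gypsum plaster = L/(kA) = 0.17/(0.177×30.7) = 0.03129 K/W
R_glass-fibre batt = L/(kA) = 0.14/(0.0426×30.7) = 0.107 K/W
R_common brick = L/(kA) = 0.165/(0.63×30.7) = 0.008531 K/W
R_total = 0.1469 K/W
Q = ΔT / R_total = 18 / 0.1469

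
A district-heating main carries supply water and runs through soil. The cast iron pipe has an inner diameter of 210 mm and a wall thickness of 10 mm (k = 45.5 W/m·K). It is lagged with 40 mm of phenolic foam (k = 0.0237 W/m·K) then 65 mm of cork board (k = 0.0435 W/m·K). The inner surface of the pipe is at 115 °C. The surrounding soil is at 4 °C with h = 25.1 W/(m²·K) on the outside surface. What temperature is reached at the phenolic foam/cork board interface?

For a radial system each layer contributes R = ln(r_out/r_in)/(2πkL); films add R = 1/(hA).
R_cast iron pipe wall = ln(115/105)/(2π×45.5×1) = 3.182×10^-4 K/W
R_phenolic foam = ln(155/115)/(2π×0.0237×1) = 2.004 K/W
R_cork board = ln(220/155)/(2π×0.0435×1) = 1.281 K/W
R_outer film = 1/(h_o·2πr_oL) = 1/(25.1×2π×0.22×1) = 0.02882 K/W
R_total = 3.315 K/W
Q = ΔT/R_total = 111/3.315
Q = 33.5 W/m
T_interface = T_inner − Q·ΣR(inner→interface) = 115 − 33.5×2.005

T ≈ 47.9 °C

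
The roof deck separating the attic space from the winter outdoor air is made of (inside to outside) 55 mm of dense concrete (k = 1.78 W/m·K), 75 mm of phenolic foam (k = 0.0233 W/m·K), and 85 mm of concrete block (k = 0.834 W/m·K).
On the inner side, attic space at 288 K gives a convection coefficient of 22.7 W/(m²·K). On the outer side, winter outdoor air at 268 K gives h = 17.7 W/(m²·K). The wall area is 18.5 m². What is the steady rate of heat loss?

Q ≈ 107 W

Series thermal resistances:
R_inner film = 1/(h_i·A) = 1/(22.7×18.5) = 0.002381 K/W
R_dense concrete = L/(kA) = 0.055/(1.78×18.5) = 0.00167 K/W
R_phenolic foam = L/(kA) = 0.075/(0.0233×18.5) = 0.174 K/W
R_concrete block = L/(kA) = 0.085/(0.834×18.5) = 0.005509 K/W
R_outer film = 1/(h_o·A) = 1/(17.7×18.5) = 0.003054 K/W
R_total = 0.1866 K/W
Q = ΔT / R_total = 20 / 0.1866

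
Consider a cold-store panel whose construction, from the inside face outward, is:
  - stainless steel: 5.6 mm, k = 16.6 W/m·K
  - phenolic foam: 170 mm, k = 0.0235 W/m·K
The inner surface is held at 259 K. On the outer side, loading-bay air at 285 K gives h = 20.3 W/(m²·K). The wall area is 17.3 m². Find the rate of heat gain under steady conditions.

Q ≈ 61.8 W

Treating each layer as a thermal resistance in series:
R_stainless steel = L/(kA) = 0.0056/(16.6×17.3) = 1.95×10^-5 K/W
R_phenolic foam = L/(kA) = 0.17/(0.0235×17.3) = 0.4182 K/W
R_outer film = 1/(h_o·A) = 1/(20.3×17.3) = 0.002847 K/W
R_total = 0.421 K/W
Q = ΔT / R_total = 26 / 0.421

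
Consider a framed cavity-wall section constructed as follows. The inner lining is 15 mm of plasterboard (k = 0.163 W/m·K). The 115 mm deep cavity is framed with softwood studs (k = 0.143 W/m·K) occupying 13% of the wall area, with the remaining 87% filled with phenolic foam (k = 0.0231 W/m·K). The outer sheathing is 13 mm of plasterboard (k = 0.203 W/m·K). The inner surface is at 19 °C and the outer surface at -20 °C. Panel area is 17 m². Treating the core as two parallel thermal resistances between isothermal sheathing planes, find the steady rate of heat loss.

Sheathing layers in series; stud and cavity paths in parallel between them.
R_inner = 0.015/(0.163×17) = 0.005413 K/W
R_stud  = 0.115/(0.143×0.13×17) = 0.3639 K/W
R_cav   = 0.115/(0.0231×0.87×17) = 0.3366 K/W
1/R_core = 1/R_stud + 1/R_cav → R_core = 0.1749 K/W
R_outer = 0.013/(0.203×17) = 0.003767 K/W
R_total = 0.184 K/W
Q = ΔT/R_total = 39/0.184

Q ≈ 212 W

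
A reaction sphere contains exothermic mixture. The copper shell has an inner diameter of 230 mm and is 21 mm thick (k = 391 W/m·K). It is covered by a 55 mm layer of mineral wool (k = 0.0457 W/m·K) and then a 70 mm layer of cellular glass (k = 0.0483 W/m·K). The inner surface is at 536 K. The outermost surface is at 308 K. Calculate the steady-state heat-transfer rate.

Q ≈ 38 W

Each spherical layer contributes R = (1/r_i − 1/r_o)/(4πk):
R_copper shell = (1/0.115 − 1/0.136)/(4π×391) = 2.733×10^-4 K/W
R_mineral wool = (1/0.136 − 1/0.191)/(4π×0.0457) = 3.687 K/W
R_cellular glass = (1/0.191 − 1/0.261)/(4π×0.0483) = 2.313 K/W
R_total = 6.001 K/W
Q = ΔT/R_total = 228/6.001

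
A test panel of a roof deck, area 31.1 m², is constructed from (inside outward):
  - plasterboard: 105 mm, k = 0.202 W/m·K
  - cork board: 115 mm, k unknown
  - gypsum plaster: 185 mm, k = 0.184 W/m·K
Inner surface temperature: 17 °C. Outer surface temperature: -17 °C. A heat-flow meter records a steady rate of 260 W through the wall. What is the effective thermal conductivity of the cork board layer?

Series thermal resistances:
R_plasterboard = L/(kA) = 0.105/(0.202×31.1) = 0.01671 K/W
R_gypsum plaster = L/(kA) = 0.185/(0.184×31.1) = 0.03233 K/W
Sum of known resistances R_other = 0.04904 K/W
Total R = ΔT/Q = 34/260 = 0.1308 K/W
R_cork board = R_total − R_other = 0.08173 K/W
k = L/(R·A) = 0.115/(0.08173×31.1)

k ≈ 0.0452 W/(m·K)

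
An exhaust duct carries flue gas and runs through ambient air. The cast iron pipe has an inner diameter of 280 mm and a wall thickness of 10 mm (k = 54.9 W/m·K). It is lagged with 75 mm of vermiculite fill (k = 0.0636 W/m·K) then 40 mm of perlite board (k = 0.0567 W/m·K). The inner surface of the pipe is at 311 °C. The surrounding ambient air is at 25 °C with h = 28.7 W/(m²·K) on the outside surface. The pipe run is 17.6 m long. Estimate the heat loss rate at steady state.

Q ≈ 3370 W

For a radial system each layer contributes R = ln(r_out/r_in)/(2πkL); films add R = 1/(hA).
R_cast iron pipe wall = ln(150/140)/(2π×54.9×17.6) = 1.136×10^-5 K/W
R_vermiculite fill = ln(225/150)/(2π×0.0636×17.6) = 0.05765 K/W
R_perlite board = ln(265/225)/(2π×0.0567×17.6) = 0.0261 K/W
R_outer film = 1/(h_o·2πr_oL) = 1/(28.7×2π×0.265×17.6) = 0.001189 K/W
R_total = 0.08495 K/W
Q = ΔT/R_total = 286/0.08495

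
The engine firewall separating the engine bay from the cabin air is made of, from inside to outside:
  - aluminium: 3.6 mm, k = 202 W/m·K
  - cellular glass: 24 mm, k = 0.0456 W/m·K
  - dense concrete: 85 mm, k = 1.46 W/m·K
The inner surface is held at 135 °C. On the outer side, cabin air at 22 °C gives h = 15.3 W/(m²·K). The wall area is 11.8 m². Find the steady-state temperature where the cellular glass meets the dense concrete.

Using the resistance-network approach (series):
R_aluminium = L/(kA) = 0.0036/(202×11.8) = 1.51×10^-6 K/W
R_cellular glass = L/(kA) = 0.024/(0.0456×11.8) = 0.0446 K/W
R_dense concrete = L/(kA) = 0.085/(1.46×11.8) = 0.004934 K/W
R_outer film = 1/(h_o·A) = 1/(15.3×11.8) = 0.005539 K/W
R_total = 0.05508 K/W;  Q = ΔT/R_total = 113/0.05508 = 2052 W
T_interface = T_inner − Q·ΣR(inner→interface) = 135 − 2050×0.0446

T ≈ 43.5 °C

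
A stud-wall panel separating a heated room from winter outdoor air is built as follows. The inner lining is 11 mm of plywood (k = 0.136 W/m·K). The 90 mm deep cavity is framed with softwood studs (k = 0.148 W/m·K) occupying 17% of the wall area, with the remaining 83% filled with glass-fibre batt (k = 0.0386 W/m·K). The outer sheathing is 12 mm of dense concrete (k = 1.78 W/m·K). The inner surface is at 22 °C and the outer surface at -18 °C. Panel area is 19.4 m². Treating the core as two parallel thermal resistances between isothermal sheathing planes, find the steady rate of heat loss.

Q ≈ 467 W

Sheathing layers in series; stud and cavity paths in parallel between them.
R_inner = 0.011/(0.136×19.4) = 0.004169 K/W
R_stud  = 0.09/(0.148×0.17×19.4) = 0.1844 K/W
R_cav   = 0.09/(0.0386×0.83×19.4) = 0.1448 K/W
1/R_core = 1/R_stud + 1/R_cav → R_core = 0.08111 K/W
R_outer = 0.012/(1.78×19.4) = 3.475×10^-4 K/W
R_total = 0.08562 K/W
Q = ΔT/R_total = 40/0.08562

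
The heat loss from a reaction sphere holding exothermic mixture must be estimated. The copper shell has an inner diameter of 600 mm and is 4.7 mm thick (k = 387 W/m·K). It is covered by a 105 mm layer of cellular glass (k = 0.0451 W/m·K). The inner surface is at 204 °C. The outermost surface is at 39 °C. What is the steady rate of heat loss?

Q ≈ 111 W

Each spherical layer contributes R = (1/r_i − 1/r_o)/(4πk):
R_copper shell = (1/0.3 − 1/0.3047)/(4π×387) = 1.057×10^-5 K/W
R_cellular glass = (1/0.3047 − 1/0.4097)/(4π×0.0451) = 1.484 K/W
R_total = 1.484 K/W
Q = ΔT/R_total = 165/1.484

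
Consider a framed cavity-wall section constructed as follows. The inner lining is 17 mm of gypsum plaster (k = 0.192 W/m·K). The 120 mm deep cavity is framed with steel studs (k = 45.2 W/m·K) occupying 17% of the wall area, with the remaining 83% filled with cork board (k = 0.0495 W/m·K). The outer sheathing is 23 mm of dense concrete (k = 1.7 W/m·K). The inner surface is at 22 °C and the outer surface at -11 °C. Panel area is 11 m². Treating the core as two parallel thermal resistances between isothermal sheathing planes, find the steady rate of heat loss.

Sheathing layers in series; stud and cavity paths in parallel between them.
R_inner = 0.017/(0.192×11) = 0.008049 K/W
R_stud  = 0.12/(45.2×0.17×11) = 0.00142 K/W
R_cav   = 0.12/(0.0495×0.83×11) = 0.2655 K/W
1/R_core = 1/R_stud + 1/R_cav → R_core = 0.001412 K/W
R_outer = 0.023/(1.7×11) = 0.00123 K/W
R_total = 0.01069 K/W
Q = ΔT/R_total = 33/0.01069

Q ≈ 3090 W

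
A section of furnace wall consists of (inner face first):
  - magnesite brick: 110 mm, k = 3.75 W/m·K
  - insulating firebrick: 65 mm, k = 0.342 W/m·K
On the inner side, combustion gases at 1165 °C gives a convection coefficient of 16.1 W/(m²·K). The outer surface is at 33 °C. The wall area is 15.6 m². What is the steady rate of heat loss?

Q ≈ 62700 W

Series thermal resistances:
R_inner film = 1/(h_i·A) = 1/(16.1×15.6) = 0.003982 K/W
R_magnesite brick = L/(kA) = 0.11/(3.75×15.6) = 0.00188 K/W
R_insulating firebrick = L/(kA) = 0.065/(0.342×15.6) = 0.01218 K/W
R_total = 0.01805 K/W
Q = ΔT / R_total = 1132 / 0.01805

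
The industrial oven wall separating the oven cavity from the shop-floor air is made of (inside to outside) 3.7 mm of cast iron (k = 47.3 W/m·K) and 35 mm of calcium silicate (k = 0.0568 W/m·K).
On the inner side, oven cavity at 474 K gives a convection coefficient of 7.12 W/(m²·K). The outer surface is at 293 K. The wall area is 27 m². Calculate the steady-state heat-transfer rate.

Q ≈ 6460 W

Model the wall as resistances in series:
R_inner film = 1/(h_i·A) = 1/(7.12×27) = 0.005202 K/W
R_cast iron = L/(kA) = 0.0037/(47.3×27) = 2.897×10^-6 K/W
R_calcium silicate = L/(kA) = 0.035/(0.0568×27) = 0.02282 K/W
R_total = 0.02803 K/W
Q = ΔT / R_total = 181 / 0.02803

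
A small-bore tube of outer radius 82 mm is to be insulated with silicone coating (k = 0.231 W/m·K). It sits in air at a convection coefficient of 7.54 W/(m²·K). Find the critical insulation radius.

r_cr ≈ 30.6 mm

For a cylinder r_cr = k/h = 0.231/7.54
r_cr = 30.6 mm; since the bare radius (82 mm) is above r_cr, any added insulation will reduce heat loss.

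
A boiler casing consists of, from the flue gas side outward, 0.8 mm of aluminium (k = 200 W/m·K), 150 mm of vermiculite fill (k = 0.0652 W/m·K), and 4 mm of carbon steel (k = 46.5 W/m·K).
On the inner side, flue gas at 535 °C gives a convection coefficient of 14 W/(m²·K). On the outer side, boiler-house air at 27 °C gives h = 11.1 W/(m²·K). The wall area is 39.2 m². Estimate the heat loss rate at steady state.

Q ≈ 8090 W

Using the resistance-network approach (series):
R_inner film = 1/(h_i·A) = 1/(14×39.2) = 0.001822 K/W
R_aluminium = L/(kA) = 0.0008/(200×39.2) = 1.02×10^-7 K/W
R_vermiculite fill = L/(kA) = 0.15/(0.0652×39.2) = 0.05869 K/W
R_carbon steel = L/(kA) = 0.004/(46.5×39.2) = 2.194×10^-6 K/W
R_outer film = 1/(h_o·A) = 1/(11.1×39.2) = 0.002298 K/W
R_total = 0.06281 K/W
Q = ΔT / R_total = 508 / 0.06281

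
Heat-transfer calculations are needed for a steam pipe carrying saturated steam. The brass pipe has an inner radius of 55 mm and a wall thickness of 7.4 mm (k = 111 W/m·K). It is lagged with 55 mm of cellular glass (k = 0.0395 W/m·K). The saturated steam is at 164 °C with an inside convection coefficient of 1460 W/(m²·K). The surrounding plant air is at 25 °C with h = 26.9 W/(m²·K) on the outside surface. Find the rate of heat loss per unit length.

Radial resistances (cylindrical: R_cond = ln(r_o/r_i)/(2πkL), R_conv = 1/(h·2πrL)):
R_inner film = 1/(h_i·2πr₁L) = 1/(1460×2π×0.055×1) = 0.001982 K/W
R_brass pipe wall = ln(62.4/55)/(2π×111×1) = 1.81×10^-4 K/W
R_cellular glass = ln(117.4/62.4)/(2π×0.0395×1) = 2.547 K/W
R_outer film = 1/(h_o·2πr_oL) = 1/(26.9×2π×0.1174×1) = 0.0504 K/W
R_total = 2.599 K/W
Q = ΔT/R_total = 139/2.599

q′ ≈ 53.5 W/m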